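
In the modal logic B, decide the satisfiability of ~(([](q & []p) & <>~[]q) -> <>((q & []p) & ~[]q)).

1. ~(([](q & []p) & <>~[]q) -> <>((q & []p) & ~[]q)), u
2. [](q & []p) & <>~[]q, u
3. ~<>((q & []p) & ~[]q), u
4. [](q & []p), u
5. <>~[]q, u
6. ~((q & []p) & ~[]q), u
7. q & []p, u
8. q, u
9. []p, u
10. p, u
11. []q, u
12. ~[]q, v
13. ~((q & []p) & ~[]q), v
14. q & []p, v
15. q, v
16. []p, v
17. p, v
18. ~(q & []p), v
19. ~[]p, v
20. ~q, w
21. p, w
22. ~p, x
23. p, x
Accessibility: uRu, uRv, vRu, vRv, vRw, vRx, wRv, wRw, xRv, xRx
Branch closes: p and ~p both at x.
All branches of the tableau close; one closing branch shown above.

No, unsatisfiable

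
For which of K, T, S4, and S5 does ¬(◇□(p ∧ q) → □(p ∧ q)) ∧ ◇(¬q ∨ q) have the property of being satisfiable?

K, T, S4

S5-tableau for the formula:
1. ¬(◇□(p ∧ q) → □(p ∧ q)) ∧ ◇(¬q ∨ q), w0
2. ¬(◇□(p ∧ q) → □(p ∧ q)), w0
3. ◇(¬q ∨ q), w0
4. ◇□(p ∧ q), w0
5. ¬□(p ∧ q), w0
6. ¬q ∨ q, w1
7. q, w1
8. □(p ∧ q), w2
9. p ∧ q, w0
10. p, w0
11. q, w0
12. p ∧ q, w1
13. p, w1
14. p ∧ q, w2
15. p, w2
16. q, w2
17. ¬(p ∧ q), w3
18. p ∧ q, w3
19. p, w3
20. q, w3
21. ¬q, w3
Accessibility: w0Rw0, w0Rw1, w0Rw2, w0Rw3, w1Rw0, w1Rw1, w1Rw2, w1Rw3, w2Rw0, w2Rw1, w2Rw2, w2Rw3, w3Rw0, w3Rw1, w3Rw2, w3Rw3
Branch closes: q and ¬q both at w3.
Every branch closes (one shown): unsatisfiable in S5.
S4-tableau for the formula:
1. ¬(◇□(p ∧ q) → □(p ∧ q)) ∧ ◇(¬q ∨ q), w0
2. ¬(◇□(p ∧ q) → □(p ∧ q)), w0
3. ◇(¬q ∨ q), w0
4. ◇□(p ∧ q), w0
5. ¬□(p ∧ q), w0
6. ¬q ∨ q, w1
7. q, w1
8. □(p ∧ q), w2
9. p ∧ q, w2
10. p, w2
11. q, w2
12. ¬(p ∧ q), w3
13. ¬q, w3
Accessibility: w0Rw0, w0Rw1, w0Rw2, w0Rw3, w1Rw1, w2Rw2, w3Rw3
Complete open branch: satisfiable in S4, hence also in K, T (this S4-model is also a K-model and a T-model).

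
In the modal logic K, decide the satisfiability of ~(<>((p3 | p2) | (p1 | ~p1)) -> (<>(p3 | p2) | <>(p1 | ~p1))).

1. ~(<>((p3 | p2) | (p1 | ~p1)) -> (<>(p3 | p2) | <>(p1 | ~p1))), u
2. <>((p3 | p2) | (p1 | ~p1)), u
3. ~(<>(p3 | p2) | <>(p1 | ~p1)), u
4. ~<>(p3 | p2), u
5. ~<>(p1 | ~p1), u
6. (p3 | p2) | (p1 | ~p1), v
7. ~(p3 | p2), v
8. ~p3, v
9. ~p2, v
10. ~(p1 | ~p1), v
11. ~p1, v
12. p1, v
Accessibility: uRv
Branch closes: p1 and ~p1 both at v.
Every branch closes; the branch above is one of them.

Unsatisfiable (every branch closes)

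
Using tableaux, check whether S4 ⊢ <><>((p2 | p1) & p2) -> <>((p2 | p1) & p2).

Tableau for the negation ~(<><>((p2 | p1) & p2) -> <>((p2 | p1) & p2)):
1. ~(<><>((p2 | p1) & p2) -> <>((p2 | p1) & p2)), u
2. <><>((p2 | p1) & p2), u
3. ~<>((p2 | p1) & p2), u
4. ~((p2 | p1) & p2), u
5. ~(p2 | p1), u
6. ~p2, u
7. ~p1, u
8. <>((p2 | p1) & p2), v
9. ~((p2 | p1) & p2), v
10. ~(p2 | p1), v
11. ~p2, v
12. ~p1, v
13. (p2 | p1) & p2, w
14. p2 | p1, w
15. p2, w
16. ~((p2 | p1) & p2), w
17. p1, w
18. ~(p2 | p1), w
19. ~p2, w
20. ~p1, w
Accessibility: uRu, uRv, uRw, vRv, vRw, wRw
Branch closes: p2 and ~p2 both at w.
Every branch of the negation's tableau closes; the branch above is one of them.

Valid in S4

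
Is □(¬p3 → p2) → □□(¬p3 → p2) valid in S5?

Tableau for the negation ¬(□(¬p3 → p2) → □□(¬p3 → p2)):
1. ¬(□(¬p3 → p2) → □□(¬p3 → p2)), 0
2. □(¬p3 → p2), 0   [¬→-rule on 1]
3. ¬□□(¬p3 → p2), 0   [¬→-rule on 1]
4. ¬p3 → p2, 0   [□-rule on 2 via 0R0]
5. p2, 0   [→-rule on 4 (branches; this branch)]
6. ¬□(¬p3 → p2), 1   [¬□-rule on 3: fresh world 1, 0R1]
7. ¬p3 → p2, 1   [□-rule on 2 via 0R1]
8. p2, 1   [→-rule on 7 (branches; this branch)]
9. ¬(¬p3 → p2), 2   [¬□-rule on 6: fresh world 2, 1R2]
10. ¬p3, 2   [¬→-rule on 9]
11. ¬p2, 2   [¬→-rule on 9]
12. ¬p3 → p2, 2   [□-rule on 2 via 0R2]
13. p2, 2   [→-rule on 12 (branches; this branch)]
Accessibility: 0R0, 0R1, 0R2, 1R0, 1R1, 1R2, 2R0, 2R1, 2R2
Branch closes: p2 and ¬p2 both at 2.
All branches of the negation close; one closing branch shown above.

Yes, valid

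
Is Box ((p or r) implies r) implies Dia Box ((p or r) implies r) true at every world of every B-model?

Tableau for the negation not (Box ((p or r) implies r) implies Dia Box ((p or r) implies r)):
1. not (Box ((p or r) implies r) implies Dia Box ((p or r) implies r)), 0
2. Box ((p or r) implies r), 0
3. not Dia Box ((p or r) implies r), 0
4. (p or r) implies r, 0
5. not Box ((p or r) implies r), 0
6. not (p or r), 0
7. not p, 0
8. not r, 0
9. not ((p or r) implies r), 1
10. p or r, 1
11. not r, 1
12. (p or r) implies r, 1
13. not Box ((p or r) implies r), 1
14. p, 1
15. not (p or r), 1
16. not p, 1
Accessibility: 0R0, 0R1, 1R0, 1R1
Branch closes: p and not p both at 1.
All branches of the negation close; one closing branch shown above.

Yes, valid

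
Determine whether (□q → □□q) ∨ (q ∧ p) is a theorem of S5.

Yes, valid

Tableau for the negation ¬((□q → □□q) ∨ (q ∧ p)):
1. ¬((□q → □□q) ∨ (q ∧ p)), 0
2. ¬(□q → □□q), 0
3. ¬(q ∧ p), 0
4. □q, 0
5. ¬□□q, 0
6. q, 0
7. ¬p, 0
8. ¬□q, 1
9. q, 1
10. ¬q, 2
11. q, 2
Accessibility: 0R0, 0R1, 0R2, 1R0, 1R1, 1R2, 2R0, 2R1, 2R2
Branch closes: q and ¬q both at 2.
All branches of the negation close; one closing branch shown above.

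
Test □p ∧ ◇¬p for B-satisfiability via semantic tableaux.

1. □p ∧ ◇¬p, 0
2. □p, 0
3. ◇¬p, 0
4. p, 0
5. ¬p, 1
6. p, 1
Accessibility: 0R0, 0R1, 1R0, 1R1
Branch closes: p and ¬p both at 1.
All branches of the tableau close; one closing branch shown above.

No, unsatisfiable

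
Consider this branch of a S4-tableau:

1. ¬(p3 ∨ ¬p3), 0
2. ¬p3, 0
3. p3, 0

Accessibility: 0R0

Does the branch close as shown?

Yes, closed

Both p3 and ¬p3 appear at 0.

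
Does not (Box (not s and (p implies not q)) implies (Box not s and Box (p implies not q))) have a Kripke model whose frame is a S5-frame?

1. not (Box (not s and (p implies not q)) implies (Box not s and Box (p implies not q))), u
2. Box (not s and (p implies not q)), u   [neg-implies-rule on 1]
3. not (Box not s and Box (p implies not q)), u   [neg-implies-rule on 1]
4. not s and (p implies not q), u   [Box-rule on 2 via uRu]
5. not s, u   [and-rule on 4]
6. p implies not q, u   [and-rule on 4]
7. not Box (p implies not q), u   [neg-and-rule on 3 (branches; this branch)]
8. not q, u   [implies-rule on 6 (branches; this branch)]
9. not (p implies not q), v   [neg-Box-rule on 7: fresh world v, uRv]
10. p, v   [neg-implies-rule on 9]
11. q, v   [neg-implies-rule on 9]
12. not s and (p implies not q), v   [Box-rule on 2 via uRv]
13. not s, v   [and-rule on 12]
14. p implies not q, v   [and-rule on 12]
15. not q, v   [implies-rule on 14 (branches; this branch)]
Accessibility: uRu, uRv, vRu, vRv
Branch closes: q and not q both at v.
(One branch shown.) All branches close.

Unsatisfiable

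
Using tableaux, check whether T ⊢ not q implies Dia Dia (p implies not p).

Invalid (countermodel exists)

Tableau for the negation not (not q implies Dia Dia (p implies not p)):
1. not (not q implies Dia Dia (p implies not p)), 0
2. not q, 0
3. not Dia Dia (p implies not p), 0
4. not Dia (p implies not p), 0
5. not (p implies not p), 0
6. p, 0
Accessibility: 0R0
The negation has an open branch (countermodel exists).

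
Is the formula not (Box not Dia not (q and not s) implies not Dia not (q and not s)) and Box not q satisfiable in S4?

Unsatisfiable (every branch closes)

1. not (Box not Dia not (q and not s) implies not Dia not (q and not s)) and Box not q, u
2. not (Box not Dia not (q and not s) implies not Dia not (q and not s)), u
3. Box not q, u
4. Box not Dia not (q and not s), u
5. Dia not (q and not s), u
6. not q, u
7. not Dia not (q and not s), u
8. q and not s, u
9. q, u
10. not s, u
Accessibility: uRu
Branch closes: q and not q both at u.
Every branch closes; the branch above is one of them.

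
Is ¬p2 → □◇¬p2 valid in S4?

Invalid (countermodel exists)

Tableau for the negation ¬(¬p2 → □◇¬p2):
1. ¬(¬p2 → □◇¬p2), u
2. ¬p2, u   [¬→-rule on 1]
3. ¬□◇¬p2, u   [¬→-rule on 1]
4. ¬◇¬p2, v   [¬□-rule on 3: fresh world v, uRv]
5. p2, v   [¬◇-rule on 4 via vRv]
Accessibility: uRu, uRv, vRv
The negation has an open branch (countermodel exists).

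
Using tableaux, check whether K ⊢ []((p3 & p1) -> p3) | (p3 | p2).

Valid in K

Tableau for the negation ~([]((p3 & p1) -> p3) | (p3 | p2)):
1. ~([]((p3 & p1) -> p3) | (p3 | p2)), u
2. ~[]((p3 & p1) -> p3), u   [~|-rule on 1]
3. ~(p3 | p2), u   [~|-rule on 1]
4. ~p3, u   [~|-rule on 3]
5. ~p2, u   [~|-rule on 3]
6. ~((p3 & p1) -> p3), v   [~[]-rule on 2: fresh world v, uRv]
7. p3 & p1, v   [~->-rule on 6]
8. ~p3, v   [~->-rule on 6]
9. p3, v   [&-rule on 7]
10. p1, v   [&-rule on 7]
Accessibility: uRv
Branch closes: p3 and ~p3 both at v.
All branches of the negation close; one closing branch shown above.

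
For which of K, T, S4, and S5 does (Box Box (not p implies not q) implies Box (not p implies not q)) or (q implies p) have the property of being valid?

K-tableau for the negation not ((Box Box (not p implies not q) implies Box (not p implies not q)) or (q implies p)):
1. not ((Box Box (not p implies not q) implies Box (not p implies not q)) or (q implies p)), 0
2. not (Box Box (not p implies not q) implies Box (not p implies not q)), 0
3. not (q implies p), 0
4. Box Box (not p implies not q), 0
5. not Box (not p implies not q), 0
6. q, 0
7. not p, 0
8. not (not p implies not q), 1
9. not p, 1
10. q, 1
11. Box (not p implies not q), 1
Accessibility: 0R1
Complete open branch: countermodel on a K-frame, so not valid in K.
T-tableau for the negation not ((Box Box (not p implies not q) implies Box (not p implies not q)) or (q implies p)):
1. not ((Box Box (not p implies not q) implies Box (not p implies not q)) or (q implies p)), 0
2. not (Box Box (not p implies not q) implies Box (not p implies not q)), 0
3. not (q implies p), 0
4. Box Box (not p implies not q), 0
5. not Box (not p implies not q), 0
6. q, 0
7. not p, 0
8. Box (not p implies not q), 0
9. not p implies not q, 0
10. not q, 0
Accessibility: 0R0
Branch closes: q and not q both at 0.
Every branch closes (one shown): valid in T, hence also in S4, S5 (every theorem of T is a theorem of S4 and S5).

T, S4, S5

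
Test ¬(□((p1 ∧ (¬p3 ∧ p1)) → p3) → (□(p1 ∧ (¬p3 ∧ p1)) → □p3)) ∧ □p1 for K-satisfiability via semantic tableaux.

Unsatisfiable

1. ¬(□((p1 ∧ (¬p3 ∧ p1)) → p3) → (□(p1 ∧ (¬p3 ∧ p1)) → □p3)) ∧ □p1, u
2. ¬(□((p1 ∧ (¬p3 ∧ p1)) → p3) → (□(p1 ∧ (¬p3 ∧ p1)) → □p3)), u   [∧-rule on 1]
3. □p1, u   [∧-rule on 1]
4. □((p1 ∧ (¬p3 ∧ p1)) → p3), u   [¬→-rule on 2]
5. ¬(□(p1 ∧ (¬p3 ∧ p1)) → □p3), u   [¬→-rule on 2]
6. □(p1 ∧ (¬p3 ∧ p1)), u   [¬→-rule on 5]
7. ¬□p3, u   [¬→-rule on 5]
8. ¬p3, v   [¬□-rule on 7: fresh world v, uRv]
9. p1, v   [□-rule on 3 via uRv]
10. (p1 ∧ (¬p3 ∧ p1)) → p3, v   [□-rule on 4 via uRv]
11. p1 ∧ (¬p3 ∧ p1), v   [□-rule on 6 via uRv]
12. ¬p3 ∧ p1, v   [∧-rule on 11]
13. ¬(p1 ∧ (¬p3 ∧ p1)), v   [→-rule on 10 (branches; this branch)]
14. ¬(¬p3 ∧ p1), v   [¬∧-rule on 13 (branches; this branch)]
15. ¬p1, v   [¬∧-rule on 14 (branches; this branch)]
Accessibility: uRv
Branch closes: p1 and ¬p1 both at v.
All branches of the tableau close; one closing branch shown above.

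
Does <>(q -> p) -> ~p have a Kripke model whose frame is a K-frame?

Satisfiable (open branch found)

1. <>(q -> p) -> ~p, 0
2. ~p, 0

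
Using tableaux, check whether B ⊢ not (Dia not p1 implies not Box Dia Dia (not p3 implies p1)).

Not valid

Tableau for the negation Dia not p1 implies not Box Dia Dia (not p3 implies p1):
1. Dia not p1 implies not Box Dia Dia (not p3 implies p1), w0
2. not Box Dia Dia (not p3 implies p1), w0
3. not Dia Dia (not p3 implies p1), w1
4. not Dia (not p3 implies p1), w0
5. not Dia (not p3 implies p1), w1
6. not (not p3 implies p1), w0
7. not p3, w0
8. not p1, w0
9. not (not p3 implies p1), w1
10. not p3, w1
11. not p1, w1
Accessibility: w0Rw0, w0Rw1, w1Rw0, w1Rw1
The negation has an open branch (countermodel exists).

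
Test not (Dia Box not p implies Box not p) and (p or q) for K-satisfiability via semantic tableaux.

Yes, satisfiable

1. not (Dia Box not p implies Box not p) and (p or q), 0
2. not (Dia Box not p implies Box not p), 0
3. p or q, 0
4. Dia Box not p, 0
5. not Box not p, 0
6. q, 0
7. Box not p, 1
8. p, 2
Accessibility: 0R1, 0R2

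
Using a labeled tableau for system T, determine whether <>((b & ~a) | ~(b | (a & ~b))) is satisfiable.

1. <>((b & ~a) | ~(b | (a & ~b))), u
2. (b & ~a) | ~(b | (a & ~b)), v   [<>-rule on 1: fresh world v, uRv]
3. ~(b | (a & ~b)), v   [|-rule on 2 (branches; this branch)]
4. ~b, v   [~|-rule on 3]
5. ~(a & ~b), v   [~|-rule on 3]
6. ~a, v   [~&-rule on 5 (branches; this branch)]
Accessibility: uRu, uRv, vRv

Satisfiable (open branch found)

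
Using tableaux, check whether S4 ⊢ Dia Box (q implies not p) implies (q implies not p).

Tableau for the negation not (Dia Box (q implies not p) implies (q implies not p)):
1. not (Dia Box (q implies not p) implies (q implies not p)), u
2. Dia Box (q implies not p), u
3. not (q implies not p), u
4. q, u
5. p, u
6. Box (q implies not p), v
7. q implies not p, v
8. not p, v
Accessibility: uRu, uRv, vRv
The negation has an open branch (countermodel exists).

No, not valid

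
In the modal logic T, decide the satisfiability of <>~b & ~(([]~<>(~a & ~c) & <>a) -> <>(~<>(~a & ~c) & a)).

Unsatisfiable

1. <>~b & ~(([]~<>(~a & ~c) & <>a) -> <>(~<>(~a & ~c) & a)), w0
2. <>~b, w0
3. ~(([]~<>(~a & ~c) & <>a) -> <>(~<>(~a & ~c) & a)), w0
4. []~<>(~a & ~c) & <>a, w0
5. ~<>(~<>(~a & ~c) & a), w0
6. []~<>(~a & ~c), w0
7. <>a, w0
8. ~(~<>(~a & ~c) & a), w0
9. ~<>(~a & ~c), w0
10. ~(~a & ~c), w0
11. <>(~a & ~c), w0
12. c, w0
13. ~b, w1
14. ~(~<>(~a & ~c) & a), w1
15. ~<>(~a & ~c), w1
16. ~(~a & ~c), w1
17. ~a, w1
18. c, w1
19. a, w2
20. ~(~<>(~a & ~c) & a), w2
21. ~<>(~a & ~c), w2
22. ~(~a & ~c), w2
23. <>(~a & ~c), w2
24. c, w2
25. ~a & ~c, w3
26. ~a, w3
27. ~c, w3
28. ~(~<>(~a & ~c) & a), w3
29. ~<>(~a & ~c), w3
30. ~(~a & ~c), w3
31. c, w3
Accessibility: w0Rw0, w0Rw1, w0Rw2, w0Rw3, w1Rw1, w2Rw2, w3Rw3
Branch closes: c and ~c both at w3.
All branches of the tableau close; one closing branch shown above.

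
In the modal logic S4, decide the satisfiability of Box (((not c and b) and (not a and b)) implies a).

1. Box (((not c and b) and (not a and b)) implies a), w0
2. ((not c and b) and (not a and b)) implies a, w0
3. a, w0
Accessibility: w0Rw0

Satisfiable (open branch found)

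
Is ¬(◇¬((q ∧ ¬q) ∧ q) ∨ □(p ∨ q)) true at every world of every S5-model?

Tableau for the negation ◇¬((q ∧ ¬q) ∧ q) ∨ □(p ∨ q):
1. ◇¬((q ∧ ¬q) ∧ q) ∨ □(p ∨ q), 0
2. □(p ∨ q), 0
3. p ∨ q, 0
4. q, 0
Accessibility: 0R0
The negation has an open branch (countermodel exists).

No, not valid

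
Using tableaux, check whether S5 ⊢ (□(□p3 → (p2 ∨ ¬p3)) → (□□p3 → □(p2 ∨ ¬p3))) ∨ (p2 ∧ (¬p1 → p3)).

Tableau for the negation ¬((□(□p3 → (p2 ∨ ¬p3)) → (□□p3 → □(p2 ∨ ¬p3))) ∨ (p2 ∧ (¬p1 → p3))):
1. ¬((□(□p3 → (p2 ∨ ¬p3)) → (□□p3 → □(p2 ∨ ¬p3))) ∨ (p2 ∧ (¬p1 → p3))), 0
2. ¬(□(□p3 → (p2 ∨ ¬p3)) → (□□p3 → □(p2 ∨ ¬p3))), 0
3. ¬(p2 ∧ (¬p1 → p3)), 0
4. □(□p3 → (p2 ∨ ¬p3)), 0
5. ¬(□□p3 → □(p2 ∨ ¬p3)), 0
6. □□p3, 0
7. ¬□(p2 ∨ ¬p3), 0
8. □p3 → (p2 ∨ ¬p3), 0
9. □p3, 0
10. p3, 0
11. ¬p2, 0
12. ¬□p3, 0
13. ¬(p2 ∨ ¬p3), 1
14. ¬p2, 1
15. p3, 1
16. □p3 → (p2 ∨ ¬p3), 1
17. □p3, 1
18. ¬□p3, 1
19. ¬p3, 2
20. □p3 → (p2 ∨ ¬p3), 2
21. □p3, 2
22. p3, 2
Accessibility: 0R0, 0R1, 0R2, 1R0, 1R1, 1R2, 2R0, 2R1, 2R2
Branch closes: p3 and ¬p3 both at 2.
Every branch of the negation's tableau closes; the branch above is one of them.

Valid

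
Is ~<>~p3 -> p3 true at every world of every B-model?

Yes, valid

Tableau for the negation ~(~<>~p3 -> p3):
1. ~(~<>~p3 -> p3), 0
2. ~<>~p3, 0   [~->-rule on 1]
3. ~p3, 0   [~->-rule on 1]
4. p3, 0   [~<>-rule on 2 via 0R0]
Accessibility: 0R0
Branch closes: p3 and ~p3 both at 0.
Every branch of the negation's tableau closes; the branch above is one of them.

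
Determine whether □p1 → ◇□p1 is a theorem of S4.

Yes, valid

Tableau for the negation ¬(□p1 → ◇□p1):
1. ¬(□p1 → ◇□p1), 0
2. □p1, 0   [¬→-rule on 1]
3. ¬◇□p1, 0   [¬→-rule on 1]
4. p1, 0   [□-rule on 2 via 0R0]
5. ¬□p1, 0   [¬◇-rule on 3 via 0R0]
6. ¬p1, 1   [¬□-rule on 5: fresh world 1, 0R1]
7. p1, 1   [□-rule on 2 via 0R1]
Accessibility: 0R0, 0R1, 1R1
Branch closes: p1 and ¬p1 both at 1.
Every branch of the negation's tableau closes; the branch above is one of them.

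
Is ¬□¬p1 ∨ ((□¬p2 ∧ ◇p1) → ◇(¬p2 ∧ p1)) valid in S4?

Yes, valid

Tableau for the negation ¬(¬□¬p1 ∨ ((□¬p2 ∧ ◇p1) → ◇(¬p2 ∧ p1))):
1. ¬(¬□¬p1 ∨ ((□¬p2 ∧ ◇p1) → ◇(¬p2 ∧ p1))), w0
2. □¬p1, w0
3. ¬((□¬p2 ∧ ◇p1) → ◇(¬p2 ∧ p1)), w0
4. □¬p2 ∧ ◇p1, w0
5. ¬◇(¬p2 ∧ p1), w0
6. □¬p2, w0
7. ◇p1, w0
8. ¬p1, w0
9. ¬(¬p2 ∧ p1), w0
10. ¬p2, w0
11. p1, w1
12. ¬p1, w1
Accessibility: w0Rw0, w0Rw1, w1Rw1
Branch closes: p1 and ¬p1 both at w1.
Every branch of the negation's tableau closes; the branch above is one of them.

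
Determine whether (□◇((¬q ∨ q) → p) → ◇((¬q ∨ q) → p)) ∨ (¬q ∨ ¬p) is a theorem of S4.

Tableau for the negation ¬((□◇((¬q ∨ q) → p) → ◇((¬q ∨ q) → p)) ∨ (¬q ∨ ¬p)):
1. ¬((□◇((¬q ∨ q) → p) → ◇((¬q ∨ q) → p)) ∨ (¬q ∨ ¬p)), w0
2. ¬(□◇((¬q ∨ q) → p) → ◇((¬q ∨ q) → p)), w0   [¬∨-rule on 1]
3. ¬(¬q ∨ ¬p), w0   [¬∨-rule on 1]
4. □◇((¬q ∨ q) → p), w0   [¬→-rule on 2]
5. ¬◇((¬q ∨ q) → p), w0   [¬→-rule on 2]
6. q, w0   [¬∨-rule on 3]
7. p, w0   [¬∨-rule on 3]
8. ◇((¬q ∨ q) → p), w0   [□-rule on 4 via w0Rw0]
9. ¬((¬q ∨ q) → p), w0   [¬◇-rule on 5 via w0Rw0]
10. ¬q ∨ q, w0   [¬→-rule on 9]
11. ¬p, w0   [¬→-rule on 9]
Accessibility: w0Rw0
Branch closes: p and ¬p both at w0.
All branches of the negation close; one closing branch shown above.

Yes, valid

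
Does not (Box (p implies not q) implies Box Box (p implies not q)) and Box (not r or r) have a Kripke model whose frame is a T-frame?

1. not (Box (p implies not q) implies Box Box (p implies not q)) and Box (not r or r), w0
2. not (Box (p implies not q) implies Box Box (p implies not q)), w0
3. Box (not r or r), w0
4. Box (p implies not q), w0
5. not Box Box (p implies not q), w0
6. not r or r, w0
7. p implies not q, w0
8. r, w0
9. not q, w0
10. not Box (p implies not q), w1
11. not r or r, w1
12. p implies not q, w1
13. r, w1
14. not q, w1
15. not (p implies not q), w2
16. p, w2
17. q, w2
Accessibility: w0Rw0, w0Rw1, w1Rw1, w1Rw2, w2Rw2

Satisfiable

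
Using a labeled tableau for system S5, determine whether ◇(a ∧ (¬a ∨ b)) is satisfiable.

1. ◇(a ∧ (¬a ∨ b)), 0
2. a ∧ (¬a ∨ b), 1
3. a, 1
4. ¬a ∨ b, 1
5. b, 1
Accessibility: 0R0, 0R1, 1R0, 1R1

Satisfiable (open branch found)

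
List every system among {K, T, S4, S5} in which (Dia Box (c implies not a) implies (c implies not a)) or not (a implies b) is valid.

S4-tableau for the negation not ((Dia Box (c implies not a) implies (c implies not a)) or not (a implies b)):
1. not ((Dia Box (c implies not a) implies (c implies not a)) or not (a implies b)), u
2. not (Dia Box (c implies not a) implies (c implies not a)), u
3. a implies b, u
4. Dia Box (c implies not a), u
5. not (c implies not a), u
6. c, u
7. a, u
8. b, u
9. Box (c implies not a), v
10. c implies not a, v
11. not a, v
Accessibility: uRu, uRv, vRv
Complete open branch: countermodel on an S4-frame, so not valid in S4, nor in K, T (the same frame is also a K-frame and a T-frame).
S5-tableau for the negation not ((Dia Box (c implies not a) implies (c implies not a)) or not (a implies b)):
1. not ((Dia Box (c implies not a) implies (c implies not a)) or not (a implies b)), u
2. not (Dia Box (c implies not a) implies (c implies not a)), u
3. a implies b, u
4. Dia Box (c implies not a), u
5. not (c implies not a), u
6. c, u
7. a, u
8. b, u
9. Box (c implies not a), v
10. c implies not a, u
11. c implies not a, v
12. not a, u
Accessibility: uRu, uRv, vRu, vRv
Branch closes: a and not a both at u.
Every branch closes (one shown): valid in S5.

S5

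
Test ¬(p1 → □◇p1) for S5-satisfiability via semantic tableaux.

No, unsatisfiable

1. ¬(p1 → □◇p1), 0
2. p1, 0
3. ¬□◇p1, 0
4. ¬◇p1, 1
5. ¬p1, 0
Accessibility: 0R0, 0R1, 1R0, 1R1
Branch closes: p1 and ¬p1 both at 0.
All branches of the tableau close; one closing branch shown above.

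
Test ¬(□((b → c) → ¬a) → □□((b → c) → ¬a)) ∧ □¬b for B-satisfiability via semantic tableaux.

1. ¬(□((b → c) → ¬a) → □□((b → c) → ¬a)) ∧ □¬b, w0
2. ¬(□((b → c) → ¬a) → □□((b → c) → ¬a)), w0   [∧-rule on 1]
3. □¬b, w0   [∧-rule on 1]
4. □((b → c) → ¬a), w0   [¬→-rule on 2]
5. ¬□□((b → c) → ¬a), w0   [¬→-rule on 2]
6. ¬b, w0   [□-rule on 3 via w0Rw0]
7. (b → c) → ¬a, w0   [□-rule on 4 via w0Rw0]
8. ¬a, w0   [→-rule on 7 (branches; this branch)]
9. ¬□((b → c) → ¬a), w1   [¬□-rule on 5: fresh world w1, w0Rw1]
10. ¬b, w1   [□-rule on 3 via w0Rw1]
11. (b → c) → ¬a, w1   [□-rule on 4 via w0Rw1]
12. ¬a, w1   [→-rule on 11 (branches; this branch)]
13. ¬((b → c) → ¬a), w2   [¬□-rule on 9: fresh world w2, w1Rw2]
14. b → c, w2   [¬→-rule on 13]
15. a, w2   [¬→-rule on 13]
16. c, w2   [→-rule on 14 (branches; this branch)]
Accessibility: w0Rw0, w0Rw1, w1Rw0, w1Rw1, w1Rw2, w2Rw1, w2Rw2

Satisfiable (open branch found)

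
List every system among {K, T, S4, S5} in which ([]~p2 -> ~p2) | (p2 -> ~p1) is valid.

T, S4, S5

T-tableau for the negation ~(([]~p2 -> ~p2) | (p2 -> ~p1)):
1. ~(([]~p2 -> ~p2) | (p2 -> ~p1)), w0
2. ~([]~p2 -> ~p2), w0   [~|-rule on 1]
3. ~(p2 -> ~p1), w0   [~|-rule on 1]
4. []~p2, w0   [~->-rule on 2]
5. p2, w0   [~->-rule on 2]
6. p1, w0   [~->-rule on 3]
7. ~p2, w0   [[]-rule on 4 via w0Rw0]
Accessibility: w0Rw0
Branch closes: p2 and ~p2 both at w0.
Every branch closes (one shown): valid in T, hence also in S4, S5 (every theorem of T is a theorem of S4 and S5).
K-tableau for the negation ~(([]~p2 -> ~p2) | (p2 -> ~p1)):
1. ~(([]~p2 -> ~p2) | (p2 -> ~p1)), w0
2. ~([]~p2 -> ~p2), w0   [~|-rule on 1]
3. ~(p2 -> ~p1), w0   [~|-rule on 1]
4. []~p2, w0   [~->-rule on 2]
5. p2, w0   [~->-rule on 2]
6. p1, w0   [~->-rule on 3]
Complete open branch: countermodel on a K-frame, so not valid in K.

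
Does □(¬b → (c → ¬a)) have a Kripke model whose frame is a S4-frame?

1. □(¬b → (c → ¬a)), u
2. ¬b → (c → ¬a), u   [□-rule on 1 via uRu]
3. c → ¬a, u   [→-rule on 2 (branches; this branch)]
4. ¬a, u   [→-rule on 3 (branches; this branch)]
Accessibility: uRu

Yes, satisfiable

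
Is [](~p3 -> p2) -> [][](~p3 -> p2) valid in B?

No, not valid

Tableau for the negation ~([](~p3 -> p2) -> [][](~p3 -> p2)):
1. ~([](~p3 -> p2) -> [][](~p3 -> p2)), 0
2. [](~p3 -> p2), 0
3. ~[][](~p3 -> p2), 0
4. ~p3 -> p2, 0
5. p2, 0
6. ~[](~p3 -> p2), 1
7. ~p3 -> p2, 1
8. p2, 1
9. ~(~p3 -> p2), 2
10. ~p3, 2
11. ~p2, 2
Accessibility: 0R0, 0R1, 1R0, 1R1, 1R2, 2R1, 2R2
The negation has an open branch (countermodel exists).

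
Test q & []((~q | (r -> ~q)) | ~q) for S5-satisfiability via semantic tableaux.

1. q & []((~q | (r -> ~q)) | ~q), w0
2. q, w0
3. []((~q | (r -> ~q)) | ~q), w0
4. (~q | (r -> ~q)) | ~q, w0
5. ~q | (r -> ~q), w0
6. r -> ~q, w0
7. ~r, w0
Accessibility: w0Rw0

Yes, satisfiable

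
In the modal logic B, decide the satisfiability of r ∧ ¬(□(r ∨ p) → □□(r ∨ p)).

Yes, satisfiable

1. r ∧ ¬(□(r ∨ p) → □□(r ∨ p)), u
2. r, u
3. ¬(□(r ∨ p) → □□(r ∨ p)), u
4. □(r ∨ p), u
5. ¬□□(r ∨ p), u
6. r ∨ p, u
7. p, u
8. ¬□(r ∨ p), v
9. r ∨ p, v
10. p, v
11. ¬(r ∨ p), w
12. ¬r, w
13. ¬p, w
Accessibility: uRu, uRv, vRu, vRv, vRw, wRv, wRw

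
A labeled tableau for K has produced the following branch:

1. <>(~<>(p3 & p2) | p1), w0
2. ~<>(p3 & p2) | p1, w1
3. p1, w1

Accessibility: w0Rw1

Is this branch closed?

Not closed

No atom appears with both signs at the same world.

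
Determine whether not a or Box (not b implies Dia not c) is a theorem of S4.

Tableau for the negation not (not a or Box (not b implies Dia not c)):
1. not (not a or Box (not b implies Dia not c)), 0
2. a, 0   [neg-or-rule on 1]
3. not Box (not b implies Dia not c), 0   [neg-or-rule on 1]
4. not (not b implies Dia not c), 1   [neg-Box-rule on 3: fresh world 1, 0R1]
5. not b, 1   [neg-implies-rule on 4]
6. not Dia not c, 1   [neg-implies-rule on 4]
7. c, 1   [neg-Dia-rule on 6 via 1R1]
Accessibility: 0R0, 0R1, 1R1
The negation has an open branch (countermodel exists).

Invalid (countermodel exists)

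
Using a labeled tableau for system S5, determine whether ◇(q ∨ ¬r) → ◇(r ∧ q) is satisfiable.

1. ◇(q ∨ ¬r) → ◇(r ∧ q), u
2. ◇(r ∧ q), u
3. r ∧ q, v
4. r, v
5. q, v
Accessibility: uRu, uRv, vRu, vRv

Satisfiable (open branch found)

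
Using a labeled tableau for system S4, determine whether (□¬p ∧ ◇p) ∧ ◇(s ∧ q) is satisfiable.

1. (□¬p ∧ ◇p) ∧ ◇(s ∧ q), u
2. □¬p ∧ ◇p, u   [∧-rule on 1]
3. ◇(s ∧ q), u   [∧-rule on 1]
4. □¬p, u   [∧-rule on 2]
5. ◇p, u   [∧-rule on 2]
6. ¬p, u   [□-rule on 4 via uRu]
7. s ∧ q, v   [◇-rule on 3: fresh world v, uRv]
8. s, v   [∧-rule on 7]
9. q, v   [∧-rule on 7]
10. ¬p, v   [□-rule on 4 via uRv]
11. p, w   [◇-rule on 5: fresh world w, uRw]
12. ¬p, w   [□-rule on 4 via uRw]
Accessibility: uRu, uRv, uRw, vRv, wRw
Branch closes: p and ¬p both at w.
All branches of the tableau close; one closing branch shown above.

Unsatisfiable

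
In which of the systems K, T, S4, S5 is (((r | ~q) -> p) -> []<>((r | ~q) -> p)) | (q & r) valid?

S5

S4-tableau for the negation ~((((r | ~q) -> p) -> []<>((r | ~q) -> p)) | (q & r)):
1. ~((((r | ~q) -> p) -> []<>((r | ~q) -> p)) | (q & r)), w0
2. ~(((r | ~q) -> p) -> []<>((r | ~q) -> p)), w0   [~|-rule on 1]
3. ~(q & r), w0   [~|-rule on 1]
4. (r | ~q) -> p, w0   [~->-rule on 2]
5. ~[]<>((r | ~q) -> p), w0   [~->-rule on 2]
6. ~r, w0   [~&-rule on 3 (branches; this branch)]
7. p, w0   [->-rule on 4 (branches; this branch)]
8. ~<>((r | ~q) -> p), w1   [~[]-rule on 5: fresh world w1, w0Rw1]
9. ~((r | ~q) -> p), w1   [~<>-rule on 8 via w1Rw1]
10. r | ~q, w1   [~->-rule on 9]
11. ~p, w1   [~->-rule on 9]
12. ~q, w1   [|-rule on 10 (branches; this branch)]
Accessibility: w0Rw0, w0Rw1, w1Rw1
Complete open branch: countermodel on an S4-frame, so not valid in S4, nor in K, T (the same frame is also a K-frame and a T-frame).
S5-tableau for the negation ~((((r | ~q) -> p) -> []<>((r | ~q) -> p)) | (q & r)):
1. ~((((r | ~q) -> p) -> []<>((r | ~q) -> p)) | (q & r)), w0
2. ~(((r | ~q) -> p) -> []<>((r | ~q) -> p)), w0   [~|-rule on 1]
3. ~(q & r), w0   [~|-rule on 1]
4. (r | ~q) -> p, w0   [~->-rule on 2]
5. ~[]<>((r | ~q) -> p), w0   [~->-rule on 2]
6. ~r, w0   [~&-rule on 3 (branches; this branch)]
7. ~(r | ~q), w0   [->-rule on 4 (branches; this branch)]
8. q, w0   [~|-rule on 7]
9. ~<>((r | ~q) -> p), w1   [~[]-rule on 5: fresh world w1, w0Rw1]
10. ~((r | ~q) -> p), w0   [~<>-rule on 9 via w1Rw0]
11. r | ~q, w0   [~->-rule on 10]
12. ~p, w0   [~->-rule on 10]
13. ~((r | ~q) -> p), w1   [~<>-rule on 9 via w1Rw1]
14. r | ~q, w1   [~->-rule on 13]
15. ~p, w1   [~->-rule on 13]
16. ~q, w0   [|-rule on 11 (branches; this branch)]
Accessibility: w0Rw0, w0Rw1, w1Rw0, w1Rw1
Branch closes: q and ~q both at w0.
Every branch closes (one shown): valid in S5.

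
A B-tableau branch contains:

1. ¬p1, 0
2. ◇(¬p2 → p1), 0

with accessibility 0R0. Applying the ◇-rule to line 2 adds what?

a fresh world 1 with 0R1, and ¬p2 → p1 at 1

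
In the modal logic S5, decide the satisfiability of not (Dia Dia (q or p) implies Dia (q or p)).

No, unsatisfiable

1. not (Dia Dia (q or p) implies Dia (q or p)), u
2. Dia Dia (q or p), u
3. not Dia (q or p), u
4. not (q or p), u
5. not q, u
6. not p, u
7. Dia (q or p), v
8. not (q or p), v
9. not q, v
10. not p, v
11. q or p, w
12. not (q or p), w
13. not q, w
14. not p, w
15. p, w
Accessibility: uRu, uRv, uRw, vRu, vRv, vRw, wRu, wRv, wRw
Branch closes: p and not p both at w.
(One branch shown.) All branches close.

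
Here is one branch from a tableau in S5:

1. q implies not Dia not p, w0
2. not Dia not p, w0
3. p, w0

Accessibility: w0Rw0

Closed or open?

Open

No atom appears with both signs at the same world.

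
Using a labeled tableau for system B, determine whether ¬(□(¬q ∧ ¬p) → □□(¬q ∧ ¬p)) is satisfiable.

Satisfiable

1. ¬(□(¬q ∧ ¬p) → □□(¬q ∧ ¬p)), 0
2. □(¬q ∧ ¬p), 0
3. ¬□□(¬q ∧ ¬p), 0
4. ¬q ∧ ¬p, 0
5. ¬q, 0
6. ¬p, 0
7. ¬□(¬q ∧ ¬p), 1
8. ¬q ∧ ¬p, 1
9. ¬q, 1
10. ¬p, 1
11. ¬(¬q ∧ ¬p), 2
12. p, 2
Accessibility: 0R0, 0R1, 1R0, 1R1, 1R2, 2R1, 2R2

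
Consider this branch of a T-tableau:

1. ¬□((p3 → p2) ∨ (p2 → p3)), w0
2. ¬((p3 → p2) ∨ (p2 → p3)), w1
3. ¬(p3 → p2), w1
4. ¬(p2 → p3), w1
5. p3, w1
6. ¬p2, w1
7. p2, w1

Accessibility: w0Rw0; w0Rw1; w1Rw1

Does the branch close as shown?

Yes, closed

Both p2 and ¬p2 appear at w1.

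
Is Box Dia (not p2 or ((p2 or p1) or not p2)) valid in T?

Tableau for the negation not Box Dia (not p2 or ((p2 or p1) or not p2)):
1. not Box Dia (not p2 or ((p2 or p1) or not p2)), 0
2. not Dia (not p2 or ((p2 or p1) or not p2)), 1   [neg-Box-rule on 1: fresh world 1, 0R1]
3. not (not p2 or ((p2 or p1) or not p2)), 1   [neg-Dia-rule on 2 via 1R1]
4. p2, 1   [neg-or-rule on 3]
5. not ((p2 or p1) or not p2), 1   [neg-or-rule on 3]
6. not (p2 or p1), 1   [neg-or-rule on 5]
7. not p2, 1   [neg-or-rule on 6]
8. not p1, 1   [neg-or-rule on 6]
Accessibility: 0R0, 0R1, 1R1
Branch closes: p2 and not p2 both at 1.
All branches of the negation close; one closing branch shown above.

Valid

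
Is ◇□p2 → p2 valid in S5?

Valid

Tableau for the negation ¬(◇□p2 → p2):
1. ¬(◇□p2 → p2), 0
2. ◇□p2, 0
3. ¬p2, 0
4. □p2, 1
5. p2, 0
Accessibility: 0R0, 0R1, 1R0, 1R1
Branch closes: p2 and ¬p2 both at 0.
All branches of the negation close; one closing branch shown above.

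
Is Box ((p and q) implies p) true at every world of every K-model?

Yes, valid

Tableau for the negation not Box ((p and q) implies p):
1. not Box ((p and q) implies p), 0
2. not ((p and q) implies p), 1
3. p and q, 1
4. not p, 1
5. p, 1
6. q, 1
Accessibility: 0R1
Branch closes: p and not p both at 1.
Every branch of the negation's tableau closes; the branch above is one of them.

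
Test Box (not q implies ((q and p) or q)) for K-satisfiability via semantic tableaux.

Satisfiable (open branch found)

1. Box (not q implies ((q and p) or q)), u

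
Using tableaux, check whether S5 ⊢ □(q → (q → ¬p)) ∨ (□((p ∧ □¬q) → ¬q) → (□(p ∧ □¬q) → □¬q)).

Yes, valid

Tableau for the negation ¬(□(q → (q → ¬p)) ∨ (□((p ∧ □¬q) → ¬q) → (□(p ∧ □¬q) → □¬q))):
1. ¬(□(q → (q → ¬p)) ∨ (□((p ∧ □¬q) → ¬q) → (□(p ∧ □¬q) → □¬q))), w0
2. ¬□(q → (q → ¬p)), w0
3. ¬(□((p ∧ □¬q) → ¬q) → (□(p ∧ □¬q) → □¬q)), w0
4. □((p ∧ □¬q) → ¬q), w0
5. ¬(□(p ∧ □¬q) → □¬q), w0
6. □(p ∧ □¬q), w0
7. ¬□¬q, w0
8. (p ∧ □¬q) → ¬q, w0
9. p ∧ □¬q, w0
10. p, w0
11. □¬q, w0
12. ¬q, w0
13. ¬(p ∧ □¬q), w0
14. ¬(q → (q → ¬p)), w1
15. q, w1
16. ¬(q → ¬p), w1
17. p, w1
18. (p ∧ □¬q) → ¬q, w1
19. p ∧ □¬q, w1
20. □¬q, w1
21. ¬q, w1
Accessibility: w0Rw0, w0Rw1, w1Rw0, w1Rw1
Branch closes: q and ¬q both at w1.
All branches of the negation close; one closing branch shown above.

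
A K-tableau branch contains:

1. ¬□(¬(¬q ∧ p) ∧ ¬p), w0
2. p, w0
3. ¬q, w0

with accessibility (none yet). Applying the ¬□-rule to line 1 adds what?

a fresh world w1 with w0Rw1, and ¬(¬(¬q ∧ p) ∧ ¬p) at w1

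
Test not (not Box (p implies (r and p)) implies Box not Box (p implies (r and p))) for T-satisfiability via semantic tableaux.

Yes, satisfiable

1. not (not Box (p implies (r and p)) implies Box not Box (p implies (r and p))), 0
2. not Box (p implies (r and p)), 0
3. not Box not Box (p implies (r and p)), 0
4. not (p implies (r and p)), 1
5. p, 1
6. not (r and p), 1
7. not r, 1
8. Box (p implies (r and p)), 2
9. p implies (r and p), 2
10. r and p, 2
11. r, 2
12. p, 2
Accessibility: 0R0, 0R1, 0R2, 1R1, 2R2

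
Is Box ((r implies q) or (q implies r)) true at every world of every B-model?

Tableau for the negation not Box ((r implies q) or (q implies r)):
1. not Box ((r implies q) or (q implies r)), u
2. not ((r implies q) or (q implies r)), v
3. not (r implies q), v
4. not (q implies r), v
5. r, v
6. not q, v
7. q, v
8. not r, v
Accessibility: uRu, uRv, vRu, vRv
Branch closes: q and not q both at v.
Every branch of the negation's tableau closes; the branch above is one of them.

Valid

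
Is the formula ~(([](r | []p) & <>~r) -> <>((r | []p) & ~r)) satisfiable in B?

1. ~(([](r | []p) & <>~r) -> <>((r | []p) & ~r)), w0
2. [](r | []p) & <>~r, w0
3. ~<>((r | []p) & ~r), w0
4. [](r | []p), w0
5. <>~r, w0
6. ~((r | []p) & ~r), w0
7. r | []p, w0
8. ~(r | []p), w0
9. ~r, w0
10. ~[]p, w0
11. []p, w0
12. p, w0
13. ~r, w1
14. ~((r | []p) & ~r), w1
15. r | []p, w1
16. p, w1
17. ~(r | []p), w1
18. ~[]p, w1
19. []p, w1
20. ~p, w2
21. ~((r | []p) & ~r), w2
22. r | []p, w2
23. p, w2
Accessibility: w0Rw0, w0Rw1, w0Rw2, w1Rw0, w1Rw1, w2Rw0, w2Rw2
Branch closes: p and ~p both at w2.
All branches of the tableau close; one closing branch shown above.

Unsatisfiable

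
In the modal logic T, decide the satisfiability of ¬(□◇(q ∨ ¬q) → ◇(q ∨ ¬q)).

No, unsatisfiable

1. ¬(□◇(q ∨ ¬q) → ◇(q ∨ ¬q)), w0
2. □◇(q ∨ ¬q), w0
3. ¬◇(q ∨ ¬q), w0
4. ◇(q ∨ ¬q), w0
5. ¬(q ∨ ¬q), w0
6. ¬q, w0
7. q, w0
Accessibility: w0Rw0
Branch closes: q and ¬q both at w0.
Every branch closes; the branch above is one of them.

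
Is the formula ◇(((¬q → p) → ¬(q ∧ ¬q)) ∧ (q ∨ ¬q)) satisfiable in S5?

1. ◇(((¬q → p) → ¬(q ∧ ¬q)) ∧ (q ∨ ¬q)), u
2. ((¬q → p) → ¬(q ∧ ¬q)) ∧ (q ∨ ¬q), v
3. (¬q → p) → ¬(q ∧ ¬q), v
4. q ∨ ¬q, v
5. ¬(q ∧ ¬q), v
6. ¬q, v
Accessibility: uRu, uRv, vRu, vRv

Satisfiable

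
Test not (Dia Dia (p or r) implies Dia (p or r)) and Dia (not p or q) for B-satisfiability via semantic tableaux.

1. not (Dia Dia (p or r) implies Dia (p or r)) and Dia (not p or q), w0
2. not (Dia Dia (p or r) implies Dia (p or r)), w0
3. Dia (not p or q), w0
4. Dia Dia (p or r), w0
5. not Dia (p or r), w0
6. not (p or r), w0
7. not p, w0
8. not r, w0
9. not p or q, w1
10. not (p or r), w1
11. not p, w1
12. not r, w1
13. q, w1
14. Dia (p or r), w2
15. not (p or r), w2
16. not p, w2
17. not r, w2
18. p or r, w3
19. r, w3
Accessibility: w0Rw0, w0Rw1, w0Rw2, w1Rw0, w1Rw1, w2Rw0, w2Rw2, w2Rw3, w3Rw2, w3Rw3

Yes, satisfiable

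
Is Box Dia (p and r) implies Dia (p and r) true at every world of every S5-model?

Valid

Tableau for the negation not (Box Dia (p and r) implies Dia (p and r)):
1. not (Box Dia (p and r) implies Dia (p and r)), u
2. Box Dia (p and r), u   [neg-implies-rule on 1]
3. not Dia (p and r), u   [neg-implies-rule on 1]
4. Dia (p and r), u   [Box-rule on 2 via uRu]
5. not (p and r), u   [neg-Dia-rule on 3 via uRu]
6. not r, u   [neg-and-rule on 5 (branches; this branch)]
7. p and r, v   [Dia-rule on 4: fresh world v, uRv]
8. p, v   [and-rule on 7]
9. r, v   [and-rule on 7]
10. Dia (p and r), v   [Box-rule on 2 via uRv]
11. not (p and r), v   [neg-Dia-rule on 3 via uRv]
12. not r, v   [neg-and-rule on 11 (branches; this branch)]
Accessibility: uRu, uRv, vRu, vRv
Branch closes: r and not r both at v.
All branches of the negation close; one closing branch shown above.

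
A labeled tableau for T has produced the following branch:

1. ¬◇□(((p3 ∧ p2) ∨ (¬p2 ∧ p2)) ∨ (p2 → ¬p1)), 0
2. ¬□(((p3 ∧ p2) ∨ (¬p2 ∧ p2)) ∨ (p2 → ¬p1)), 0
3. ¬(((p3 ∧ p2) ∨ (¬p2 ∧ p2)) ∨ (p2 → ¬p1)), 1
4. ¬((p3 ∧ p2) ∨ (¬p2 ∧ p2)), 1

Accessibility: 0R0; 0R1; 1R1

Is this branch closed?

No atom appears with both signs at the same world.

Open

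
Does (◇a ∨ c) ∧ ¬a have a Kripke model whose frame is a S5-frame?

Satisfiable (open branch found)

1. (◇a ∨ c) ∧ ¬a, u
2. ◇a ∨ c, u
3. ¬a, u
4. c, u
Accessibility: uRu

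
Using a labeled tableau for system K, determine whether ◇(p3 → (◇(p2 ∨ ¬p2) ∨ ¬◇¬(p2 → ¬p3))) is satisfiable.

1. ◇(p3 → (◇(p2 ∨ ¬p2) ∨ ¬◇¬(p2 → ¬p3))), 0
2. p3 → (◇(p2 ∨ ¬p2) ∨ ¬◇¬(p2 → ¬p3)), 1
3. ◇(p2 ∨ ¬p2) ∨ ¬◇¬(p2 → ¬p3), 1
4. ¬◇¬(p2 → ¬p3), 1
Accessibility: 0R1

Satisfiable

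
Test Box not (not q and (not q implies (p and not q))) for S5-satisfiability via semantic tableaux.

1. Box not (not q and (not q implies (p and not q))), u
2. not (not q and (not q implies (p and not q))), u
3. not (not q implies (p and not q)), u
4. not q, u
5. not (p and not q), u
6. not p, u
Accessibility: uRu

Satisfiable (open branch found)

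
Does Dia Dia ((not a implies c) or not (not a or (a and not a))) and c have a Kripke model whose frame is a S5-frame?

Yes, satisfiable

1. Dia Dia ((not a implies c) or not (not a or (a and not a))) and c, w0
2. Dia Dia ((not a implies c) or not (not a or (a and not a))), w0
3. c, w0
4. Dia ((not a implies c) or not (not a or (a and not a))), w1
5. (not a implies c) or not (not a or (a and not a)), w2
6. not (not a or (a and not a)), w2
7. a, w2
8. not (a and not a), w2
Accessibility: w0Rw0, w0Rw1, w0Rw2, w1Rw0, w1Rw1, w1Rw2, w2Rw0, w2Rw1, w2Rw2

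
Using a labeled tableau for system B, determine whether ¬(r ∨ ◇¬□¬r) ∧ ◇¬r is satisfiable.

Yes, satisfiable

1. ¬(r ∨ ◇¬□¬r) ∧ ◇¬r, w0
2. ¬(r ∨ ◇¬□¬r), w0
3. ◇¬r, w0
4. ¬r, w0
5. ¬◇¬□¬r, w0
6. □¬r, w0
7. ¬r, w1
8. □¬r, w1
Accessibility: w0Rw0, w0Rw1, w1Rw0, w1Rw1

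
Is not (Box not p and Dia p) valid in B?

Valid in B

Tableau for the negation Box not p and Dia p:
1. Box not p and Dia p, u
2. Box not p, u   [and-rule on 1]
3. Dia p, u   [and-rule on 1]
4. not p, u   [Box-rule on 2 via uRu]
5. p, v   [Dia-rule on 3: fresh world v, uRv]
6. not p, v   [Box-rule on 2 via uRv]
Accessibility: uRu, uRv, vRu, vRv
Branch closes: p and not p both at v.
Every branch of the negation's tableau closes; the branch above is one of them.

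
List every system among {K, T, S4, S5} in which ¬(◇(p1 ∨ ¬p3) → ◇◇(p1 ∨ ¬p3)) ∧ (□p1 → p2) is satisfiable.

K-tableau for the formula:
1. ¬(◇(p1 ∨ ¬p3) → ◇◇(p1 ∨ ¬p3)) ∧ (□p1 → p2), u
2. ¬(◇(p1 ∨ ¬p3) → ◇◇(p1 ∨ ¬p3)), u
3. □p1 → p2, u
4. ◇(p1 ∨ ¬p3), u
5. ¬◇◇(p1 ∨ ¬p3), u
6. p2, u
7. p1 ∨ ¬p3, v
8. ¬◇(p1 ∨ ¬p3), v
9. ¬p3, v
Accessibility: uRv
Complete open branch: satisfiable in K.
T-tableau for the formula:
1. ¬(◇(p1 ∨ ¬p3) → ◇◇(p1 ∨ ¬p3)) ∧ (□p1 → p2), u
2. ¬(◇(p1 ∨ ¬p3) → ◇◇(p1 ∨ ¬p3)), u
3. □p1 → p2, u
4. ◇(p1 ∨ ¬p3), u
5. ¬◇◇(p1 ∨ ¬p3), u
6. ¬◇(p1 ∨ ¬p3), u
7. ¬(p1 ∨ ¬p3), u
8. ¬p1, u
9. p3, u
10. p2, u
11. p1 ∨ ¬p3, v
12. ¬◇(p1 ∨ ¬p3), v
13. ¬(p1 ∨ ¬p3), v
14. ¬p1, v
15. p3, v
16. ¬p3, v
Accessibility: uRu, uRv, vRv
Branch closes: p3 and ¬p3 both at v.
Every branch closes (one shown): unsatisfiable in T, hence also in S4, S5 (every S4/S5-frame is a T-frame).

K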